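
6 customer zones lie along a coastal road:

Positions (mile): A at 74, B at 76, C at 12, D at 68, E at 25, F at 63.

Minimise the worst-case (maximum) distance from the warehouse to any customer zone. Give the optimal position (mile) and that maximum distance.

The 1-center on a line is the midpoint of the two extreme points: leftmost at 12, rightmost at 76.
Optimal location = (12 + 76)/2 = 44; maximum distance = (76 − 12)/2 = 32.

location 44, max distance 32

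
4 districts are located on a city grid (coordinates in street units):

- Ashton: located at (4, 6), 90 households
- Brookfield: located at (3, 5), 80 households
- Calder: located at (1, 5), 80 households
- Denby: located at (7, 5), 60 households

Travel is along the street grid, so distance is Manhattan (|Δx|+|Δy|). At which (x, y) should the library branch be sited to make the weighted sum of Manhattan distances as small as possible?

(3, 5)

Manhattan distance separates: Σwᵢ(|x−xᵢ|+|y−yᵢ|) = Σwᵢ|x−xᵢ| + Σwᵢ|y−yᵢ|, so x and y are optimised independently as 1-D weighted medians.
Total weight W = 310; half = 155.
x-coordinate, sorted with cumulative weight:
  x=1 (Calder, w=80) cum 80
  x=3 (Brookfield, w=80) cum 160  ← median
  x=4 (Ashton, w=90) cum 250
  x=7 (Denby, w=60) cum 310
⇒ x* = 3
y-coordinate, sorted with cumulative weight:
  y=5 (Brookfield, w=80) cum 80
  y=5 (Calder, w=80) cum 160  ← median
  y=5 (Denby, w=60) cum 220
  y=6 (Ashton, w=90) cum 310
⇒ y* = 5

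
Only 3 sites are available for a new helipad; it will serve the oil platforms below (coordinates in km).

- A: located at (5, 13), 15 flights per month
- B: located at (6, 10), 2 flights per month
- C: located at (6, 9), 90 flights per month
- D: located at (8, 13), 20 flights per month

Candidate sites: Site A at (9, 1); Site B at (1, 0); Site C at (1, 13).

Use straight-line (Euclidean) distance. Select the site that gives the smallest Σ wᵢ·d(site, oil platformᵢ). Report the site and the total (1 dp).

Site C, total 787.9 km

Total weighted distance at each candidate:
  Site A (9, 1): total = 1218.5
  Site B (1, 0): total = 1448.3
  Site C (1, 13): total = 787.9
Minimum is at Site C with total 787.9 km.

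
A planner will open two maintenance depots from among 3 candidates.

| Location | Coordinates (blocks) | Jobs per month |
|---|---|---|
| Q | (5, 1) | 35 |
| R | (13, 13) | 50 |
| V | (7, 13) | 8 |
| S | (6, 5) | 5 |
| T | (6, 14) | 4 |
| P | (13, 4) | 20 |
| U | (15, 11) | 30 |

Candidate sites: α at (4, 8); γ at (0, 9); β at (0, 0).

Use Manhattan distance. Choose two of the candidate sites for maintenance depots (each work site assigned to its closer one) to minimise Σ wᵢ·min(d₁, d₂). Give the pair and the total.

Evaluate every pair (each demand assigned to the nearer of the two):
  {α, β}: total = 1711
  {α, γ}: total = 1781
  {γ, β}: total = 2092
Best pair: {α, β} with total 1711.

{α, β}, total 1711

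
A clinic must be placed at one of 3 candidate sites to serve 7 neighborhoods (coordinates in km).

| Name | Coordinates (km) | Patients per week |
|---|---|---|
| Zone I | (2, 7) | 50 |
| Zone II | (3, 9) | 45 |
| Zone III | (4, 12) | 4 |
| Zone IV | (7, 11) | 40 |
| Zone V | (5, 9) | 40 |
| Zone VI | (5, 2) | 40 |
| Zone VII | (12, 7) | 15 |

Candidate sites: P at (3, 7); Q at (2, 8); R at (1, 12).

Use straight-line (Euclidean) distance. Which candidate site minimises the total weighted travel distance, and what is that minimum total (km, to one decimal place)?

Total weighted distance at each candidate:
  P (3, 7): total = 850.2
  Q (2, 8): total = 910.3
  R (1, 12): total = 1484.6
Minimum is at P with total 850.2 km.

P, total 850.2 km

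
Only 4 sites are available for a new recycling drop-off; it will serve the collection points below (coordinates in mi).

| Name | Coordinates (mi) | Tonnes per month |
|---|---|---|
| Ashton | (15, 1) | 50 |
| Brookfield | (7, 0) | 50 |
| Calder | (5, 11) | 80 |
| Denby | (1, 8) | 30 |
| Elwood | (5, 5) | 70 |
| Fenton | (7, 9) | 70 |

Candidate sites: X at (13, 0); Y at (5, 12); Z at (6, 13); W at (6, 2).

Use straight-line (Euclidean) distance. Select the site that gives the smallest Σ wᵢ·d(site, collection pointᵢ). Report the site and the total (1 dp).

Total weighted distance at each candidate:
  X (13, 0): total = 3350.1
  Y (5, 12): total = 2343.7
  Z (6, 13): total = 2645.9
  W (6, 2): total = 2239.6
Minimum is at W with total 2239.6 mi.

W, total 2239.6 mi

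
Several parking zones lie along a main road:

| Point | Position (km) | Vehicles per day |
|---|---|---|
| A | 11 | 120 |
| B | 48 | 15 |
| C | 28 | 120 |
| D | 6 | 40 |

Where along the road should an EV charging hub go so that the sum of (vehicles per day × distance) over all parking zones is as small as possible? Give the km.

x = 11

For a sum of weighted absolute distances on a line, the optimum is the weighted median (not the mean). Total weight W = 295; half-weight = 147.5.
Sort by position and accumulate weight:
  km 6 (D, w=40) → cum 40
  km 11 (A, w=120) → cum 160  ≥ 147.5 → median here
  km 28 (C, w=120) → cum 280
  km 48 (B, w=15) → cum 295
Optimal location: km 11.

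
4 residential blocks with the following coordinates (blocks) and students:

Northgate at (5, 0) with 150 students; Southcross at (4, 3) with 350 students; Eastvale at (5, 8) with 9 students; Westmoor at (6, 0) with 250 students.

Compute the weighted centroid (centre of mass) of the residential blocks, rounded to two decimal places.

(4.87, 1.48)

The minimiser of Σwᵢ‖p−pᵢ‖² is the weighted centroid p* = (Σwᵢpᵢ)/(Σwᵢ).
Σwᵢ = 759.
Σwᵢxᵢ = 150·5 + 350·4 + 9·5 + 250·6 = 3695.
Σwᵢyᵢ = 150·0 + 350·3 + 9·8 + 250·0 = 1122.
x* = 3695/759 = 4.87, y* = 1122/759 = 1.48.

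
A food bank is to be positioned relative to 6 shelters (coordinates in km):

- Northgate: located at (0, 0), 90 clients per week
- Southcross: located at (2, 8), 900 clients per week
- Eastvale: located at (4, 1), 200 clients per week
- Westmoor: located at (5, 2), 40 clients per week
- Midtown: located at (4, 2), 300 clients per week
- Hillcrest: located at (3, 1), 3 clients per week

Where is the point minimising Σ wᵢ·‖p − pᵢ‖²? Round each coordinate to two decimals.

(2.62, 5.27)

The minimiser of Σwᵢ‖p−pᵢ‖² is the weighted centroid p* = (Σwᵢpᵢ)/(Σwᵢ).
Σwᵢ = 1533.
Σwᵢxᵢ = 90·0 + 900·2 + 200·4 + 40·5 + 300·4 + 3·3 = 4009.
Σwᵢyᵢ = 90·0 + 900·8 + 200·1 + 40·2 + 300·2 + 3·1 = 8083.
x* = 4009/1533 = 2.62, y* = 8083/1533 = 5.27.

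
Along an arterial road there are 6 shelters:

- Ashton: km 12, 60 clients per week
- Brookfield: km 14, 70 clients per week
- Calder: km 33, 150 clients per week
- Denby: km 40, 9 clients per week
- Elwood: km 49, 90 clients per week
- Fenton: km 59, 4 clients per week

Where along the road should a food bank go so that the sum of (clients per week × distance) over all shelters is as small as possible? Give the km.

For a sum of weighted absolute distances on a line, the optimum is the weighted median (not the mean). Total weight W = 383; half-weight = 191.5.
Sort by position and accumulate weight:
  km 12 (Ashton, w=60) → cum 60
  km 14 (Brookfield, w=70) → cum 130
  km 33 (Calder, w=150) → cum 280  ≥ 191.5 → median here
  km 40 (Denby, w=9) → cum 289
  km 49 (Elwood, w=90) → cum 379
  km 59 (Fenton, w=4) → cum 383
Optimal location: km 33.

x = 33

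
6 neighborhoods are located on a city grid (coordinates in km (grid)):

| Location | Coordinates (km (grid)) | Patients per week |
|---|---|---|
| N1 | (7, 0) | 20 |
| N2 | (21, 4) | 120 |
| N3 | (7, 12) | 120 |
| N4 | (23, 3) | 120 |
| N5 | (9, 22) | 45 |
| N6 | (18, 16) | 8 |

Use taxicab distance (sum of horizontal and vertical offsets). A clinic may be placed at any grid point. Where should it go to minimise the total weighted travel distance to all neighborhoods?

Manhattan distance separates: Σwᵢ(|x−xᵢ|+|y−yᵢ|) = Σwᵢ|x−xᵢ| + Σwᵢ|y−yᵢ|, so x and y are optimised independently as 1-D weighted medians.
Total weight W = 433; half = 216.5.
x-coordinate, sorted with cumulative weight:
  x=7 (N1, w=20) cum 20
  x=7 (N3, w=120) cum 140
  x=9 (N5, w=45) cum 185
  x=18 (N6, w=8) cum 193
  x=21 (N2, w=120) cum 313  ← median
  x=23 (N4, w=120) cum 433
⇒ x* = 21
y-coordinate, sorted with cumulative weight:
  y=0 (N1, w=20) cum 20
  y=3 (N4, w=120) cum 140
  y=4 (N2, w=120) cum 260  ← median
  y=12 (N3, w=120) cum 380
  y=16 (N6, w=8) cum 388
  y=22 (N5, w=45) cum 433
⇒ y* = 4

(21, 4)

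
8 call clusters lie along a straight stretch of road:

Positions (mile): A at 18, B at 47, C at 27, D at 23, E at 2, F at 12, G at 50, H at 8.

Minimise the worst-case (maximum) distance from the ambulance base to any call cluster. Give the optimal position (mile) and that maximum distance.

The 1-center on a line is the midpoint of the two extreme points: leftmost at 2, rightmost at 50.
Optimal location = (2 + 50)/2 = 26; maximum distance = (50 − 2)/2 = 24.

location 26, max distance 24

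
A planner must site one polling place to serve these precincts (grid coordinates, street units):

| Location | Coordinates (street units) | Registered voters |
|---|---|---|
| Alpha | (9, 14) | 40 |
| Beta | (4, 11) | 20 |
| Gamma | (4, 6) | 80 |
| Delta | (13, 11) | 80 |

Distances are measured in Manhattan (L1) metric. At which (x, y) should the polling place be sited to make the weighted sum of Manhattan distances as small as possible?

(9, 11)

Manhattan distance separates: Σwᵢ(|x−xᵢ|+|y−yᵢ|) = Σwᵢ|x−xᵢ| + Σwᵢ|y−yᵢ|, so x and y are optimised independently as 1-D weighted medians.
Total weight W = 220; half = 110.
x-coordinate, sorted with cumulative weight:
  x=4 (Beta, w=20) cum 20
  x=4 (Gamma, w=80) cum 100
  x=9 (Alpha, w=40) cum 140  ← median
  x=13 (Delta, w=80) cum 220
⇒ x* = 9
y-coordinate, sorted with cumulative weight:
  y=6 (Gamma, w=80) cum 80
  y=11 (Beta, w=20) cum 100
  y=11 (Delta, w=80) cum 180  ← median
  y=14 (Alpha, w=40) cum 220
⇒ y* = 11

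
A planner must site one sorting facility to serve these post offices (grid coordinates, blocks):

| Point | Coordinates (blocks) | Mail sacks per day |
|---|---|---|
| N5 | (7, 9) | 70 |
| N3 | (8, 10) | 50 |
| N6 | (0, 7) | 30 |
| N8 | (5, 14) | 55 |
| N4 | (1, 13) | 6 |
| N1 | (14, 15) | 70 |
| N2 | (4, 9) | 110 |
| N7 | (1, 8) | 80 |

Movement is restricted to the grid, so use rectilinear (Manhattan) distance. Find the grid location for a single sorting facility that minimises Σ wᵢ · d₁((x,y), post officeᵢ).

(5, 9)

Manhattan distance separates: Σwᵢ(|x−xᵢ|+|y−yᵢ|) = Σwᵢ|x−xᵢ| + Σwᵢ|y−yᵢ|, so x and y are optimised independently as 1-D weighted medians.
Total weight W = 471; half = 235.5.
x-coordinate, sorted with cumulative weight:
  x=0 (N6, w=30) cum 30
  x=1 (N4, w=6) cum 36
  x=1 (N7, w=80) cum 116
  x=4 (N2, w=110) cum 226
  x=5 (N8, w=55) cum 281  ← median
  x=7 (N5, w=70) cum 351
  x=8 (N3, w=50) cum 401
  x=14 (N1, w=70) cum 471
⇒ x* = 5
y-coordinate, sorted with cumulative weight:
  y=7 (N6, w=30) cum 30
  y=8 (N7, w=80) cum 110
  y=9 (N5, w=70) cum 180
  y=9 (N2, w=110) cum 290  ← median
  y=10 (N3, w=50) cum 340
  y=13 (N4, w=6) cum 346
  y=14 (N8, w=55) cum 401
  y=15 (N1, w=70) cum 471
⇒ y* = 9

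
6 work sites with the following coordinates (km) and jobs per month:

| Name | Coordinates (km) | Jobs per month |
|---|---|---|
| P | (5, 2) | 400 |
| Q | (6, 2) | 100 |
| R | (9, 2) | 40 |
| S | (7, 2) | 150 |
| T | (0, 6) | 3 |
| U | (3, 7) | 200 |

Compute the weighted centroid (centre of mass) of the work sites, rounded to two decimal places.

(5.16, 3.13)

The minimiser of Σwᵢ‖p−pᵢ‖² is the weighted centroid p* = (Σwᵢpᵢ)/(Σwᵢ).
Σwᵢ = 893.
Σwᵢxᵢ = 400·5 + 100·6 + 40·9 + 150·7 + 3·0 + 200·3 = 4610.
Σwᵢyᵢ = 400·2 + 100·2 + 40·2 + 150·2 + 3·6 + 200·7 = 2798.
x* = 4610/893 = 5.16, y* = 2798/893 = 3.13.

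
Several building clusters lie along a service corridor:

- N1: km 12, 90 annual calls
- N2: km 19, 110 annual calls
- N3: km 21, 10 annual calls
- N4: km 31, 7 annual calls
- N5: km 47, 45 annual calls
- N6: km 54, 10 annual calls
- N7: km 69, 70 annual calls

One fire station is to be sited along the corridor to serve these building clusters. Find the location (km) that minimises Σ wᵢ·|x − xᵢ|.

x = 19

For a sum of weighted absolute distances on a line, the optimum is the weighted median (not the mean). Total weight W = 342; half-weight = 171.
Sort by position and accumulate weight:
  km 12 (N1, w=90) → cum 90
  km 19 (N2, w=110) → cum 200  ≥ 171 → median here
  km 21 (N3, w=10) → cum 210
  km 31 (N4, w=7) → cum 217
  km 47 (N5, w=45) → cum 262
  km 54 (N6, w=10) → cum 272
  km 69 (N7, w=70) → cum 342
Optimal location: km 19.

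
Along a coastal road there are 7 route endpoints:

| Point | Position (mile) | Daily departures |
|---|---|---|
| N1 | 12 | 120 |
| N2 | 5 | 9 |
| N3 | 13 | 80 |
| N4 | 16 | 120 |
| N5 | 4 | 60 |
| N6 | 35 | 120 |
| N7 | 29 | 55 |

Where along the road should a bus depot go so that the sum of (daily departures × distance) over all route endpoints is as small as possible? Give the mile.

For a sum of weighted absolute distances on a line, the optimum is the weighted median (not the mean). Total weight W = 564; half-weight = 282.
Sort by position and accumulate weight:
  mile 4 (N5, w=60) → cum 60
  mile 5 (N2, w=9) → cum 69
  mile 12 (N1, w=120) → cum 189
  mile 13 (N3, w=80) → cum 269
  mile 16 (N4, w=120) → cum 389  ≥ 282 → median here
  mile 29 (N7, w=55) → cum 444
  mile 35 (N6, w=120) → cum 564
Optimal location: mile 16.

x = 16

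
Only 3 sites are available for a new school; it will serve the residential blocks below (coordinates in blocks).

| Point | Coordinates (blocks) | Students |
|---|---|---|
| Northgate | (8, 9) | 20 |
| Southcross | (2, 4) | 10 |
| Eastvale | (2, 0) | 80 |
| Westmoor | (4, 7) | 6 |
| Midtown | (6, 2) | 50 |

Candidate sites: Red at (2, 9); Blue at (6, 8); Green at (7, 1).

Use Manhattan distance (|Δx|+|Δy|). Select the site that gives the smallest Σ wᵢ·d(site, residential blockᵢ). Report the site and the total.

Total weighted distance at each candidate:
  Red (2, 9): total = 1464
  Blue (6, 8): total = 1418
  Green (7, 1): total = 894
Minimum is at Green with total 894 blocks.

Green, total 894 blocks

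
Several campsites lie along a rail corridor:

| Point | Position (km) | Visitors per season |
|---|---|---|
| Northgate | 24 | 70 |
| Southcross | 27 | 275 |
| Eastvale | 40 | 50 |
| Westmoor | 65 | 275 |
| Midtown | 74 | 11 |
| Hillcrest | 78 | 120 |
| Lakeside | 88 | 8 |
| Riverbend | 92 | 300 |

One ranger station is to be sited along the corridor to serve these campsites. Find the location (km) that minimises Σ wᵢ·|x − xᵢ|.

For a sum of weighted absolute distances on a line, the optimum is the weighted median (not the mean). Total weight W = 1109; half-weight = 554.5.
Sort by position and accumulate weight:
  km 24 (Northgate, w=70) → cum 70
  km 27 (Southcross, w=275) → cum 345
  km 40 (Eastvale, w=50) → cum 395
  km 65 (Westmoor, w=275) → cum 670  ≥ 554.5 → median here
  km 74 (Midtown, w=11) → cum 681
  km 78 (Hillcrest, w=120) → cum 801
  km 88 (Lakeside, w=8) → cum 809
  km 92 (Riverbend, w=300) → cum 1109
Optimal location: km 65.

x = 65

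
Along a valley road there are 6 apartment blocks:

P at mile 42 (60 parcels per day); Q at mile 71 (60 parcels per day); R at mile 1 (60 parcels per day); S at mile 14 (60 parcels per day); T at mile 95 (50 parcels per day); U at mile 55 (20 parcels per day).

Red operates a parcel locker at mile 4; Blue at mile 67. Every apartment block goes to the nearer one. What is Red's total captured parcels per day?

120

The indifferent point is the midpoint (4+67)/2 = 35.5; apartment blocks left of it (closer to Red at 4) go to Red, those right go to Blue.
  R at 1 (w=60) → Red
  S at 14 (w=60) → Red
  P at 42 (w=60) → Blue
  U at 55 (w=20) → Blue
  Q at 71 (w=60) → Blue
  T at 95 (w=50) → Blue
Red captures 120; Blue captures 190.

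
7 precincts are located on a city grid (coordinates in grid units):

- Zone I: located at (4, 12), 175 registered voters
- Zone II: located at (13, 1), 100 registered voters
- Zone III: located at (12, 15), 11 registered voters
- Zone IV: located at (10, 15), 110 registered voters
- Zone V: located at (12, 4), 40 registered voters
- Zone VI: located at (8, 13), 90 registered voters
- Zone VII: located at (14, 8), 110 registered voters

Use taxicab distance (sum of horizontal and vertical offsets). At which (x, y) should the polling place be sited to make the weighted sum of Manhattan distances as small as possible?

(10, 12)

Manhattan distance separates: Σwᵢ(|x−xᵢ|+|y−yᵢ|) = Σwᵢ|x−xᵢ| + Σwᵢ|y−yᵢ|, so x and y are optimised independently as 1-D weighted medians.
Total weight W = 636; half = 318.
x-coordinate, sorted with cumulative weight:
  x=4 (Zone I, w=175) cum 175
  x=8 (Zone VI, w=90) cum 265
  x=10 (Zone IV, w=110) cum 375  ← median
  x=12 (Zone III, w=11) cum 386
  x=12 (Zone V, w=40) cum 426
  x=13 (Zone II, w=100) cum 526
  x=14 (Zone VII, w=110) cum 636
⇒ x* = 10
y-coordinate, sorted with cumulative weight:
  y=1 (Zone II, w=100) cum 100
  y=4 (Zone V, w=40) cum 140
  y=8 (Zone VII, w=110) cum 250
  y=12 (Zone I, w=175) cum 425  ← median
  y=13 (Zone VI, w=90) cum 515
  y=15 (Zone III, w=11) cum 526
  y=15 (Zone IV, w=110) cum 636
⇒ y* = 12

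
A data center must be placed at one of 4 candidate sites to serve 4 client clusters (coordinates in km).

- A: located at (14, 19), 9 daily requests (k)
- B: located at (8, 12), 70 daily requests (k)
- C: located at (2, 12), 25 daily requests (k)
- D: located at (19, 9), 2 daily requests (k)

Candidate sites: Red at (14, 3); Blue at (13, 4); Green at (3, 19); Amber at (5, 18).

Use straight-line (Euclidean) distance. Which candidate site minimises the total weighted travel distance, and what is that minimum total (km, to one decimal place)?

Total weighted distance at each candidate:
  Red (14, 3): total = 1291.8
  Blue (13, 4): total = 1151.3
  Green (3, 19): total = 915.7
  Amber (5, 18): total = 752.1
Minimum is at Amber with total 752.1 km.

Amber, total 752.1 km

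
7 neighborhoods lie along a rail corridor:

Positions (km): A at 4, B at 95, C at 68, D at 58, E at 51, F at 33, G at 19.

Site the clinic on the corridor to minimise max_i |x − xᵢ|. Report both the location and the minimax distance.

location 49.5, max distance 45.5

The 1-center on a line is the midpoint of the two extreme points: leftmost at 4, rightmost at 95.
Optimal location = (4 + 95)/2 = 49.5; maximum distance = (95 − 4)/2 = 45.5.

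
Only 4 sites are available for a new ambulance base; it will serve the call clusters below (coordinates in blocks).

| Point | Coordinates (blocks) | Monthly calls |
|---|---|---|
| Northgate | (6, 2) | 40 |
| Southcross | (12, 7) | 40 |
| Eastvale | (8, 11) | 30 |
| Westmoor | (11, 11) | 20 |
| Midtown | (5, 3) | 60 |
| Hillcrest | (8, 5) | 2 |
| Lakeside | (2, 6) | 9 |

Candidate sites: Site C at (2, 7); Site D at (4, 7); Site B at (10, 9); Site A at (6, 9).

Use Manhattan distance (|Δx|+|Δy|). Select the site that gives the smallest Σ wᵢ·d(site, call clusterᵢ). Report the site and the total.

Total weighted distance at each candidate:
  Site C (2, 7): total = 1765
  Site D (4, 7): total = 1399
  Site B (10, 9): total = 1551
  Site A (6, 9): total = 1355
Minimum is at Site A with total 1355 blocks.

Site A, total 1355 blocks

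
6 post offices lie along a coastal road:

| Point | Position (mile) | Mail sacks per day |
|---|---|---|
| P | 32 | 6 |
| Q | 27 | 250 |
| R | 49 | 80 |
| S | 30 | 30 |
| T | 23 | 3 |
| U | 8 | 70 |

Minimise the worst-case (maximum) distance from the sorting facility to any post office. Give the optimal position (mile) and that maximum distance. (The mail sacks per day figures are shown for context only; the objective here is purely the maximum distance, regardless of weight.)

location 28.5, max distance 20.5

The 1-center on a line is the midpoint of the two extreme points: leftmost at 8, rightmost at 49.
Optimal location = (8 + 49)/2 = 28.5; maximum distance = (49 − 8)/2 = 20.5.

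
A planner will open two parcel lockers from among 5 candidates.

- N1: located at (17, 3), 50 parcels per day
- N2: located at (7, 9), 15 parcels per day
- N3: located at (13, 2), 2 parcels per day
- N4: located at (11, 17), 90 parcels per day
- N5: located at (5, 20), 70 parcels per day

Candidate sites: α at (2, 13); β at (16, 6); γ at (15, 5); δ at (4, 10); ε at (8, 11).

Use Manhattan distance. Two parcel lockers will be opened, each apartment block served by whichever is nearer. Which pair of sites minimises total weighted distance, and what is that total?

Evaluate every pair (each demand assigned to the nearer of the two):
  {γ, ε}: total = 1905
  {β, ε}: total = 1909
  {α, γ}: total = 2215
  {α, β}: total = 2219
  {γ, δ}: total = 2300
  {β, δ}: total = 2304
  {α, ε}: total = 2433
  {δ, ε}: total = 2503
  {α, δ}: total = 2964
  {β, γ}: total = 3580
Best pair: {γ, ε} with total 1905.

{γ, ε}, total 1905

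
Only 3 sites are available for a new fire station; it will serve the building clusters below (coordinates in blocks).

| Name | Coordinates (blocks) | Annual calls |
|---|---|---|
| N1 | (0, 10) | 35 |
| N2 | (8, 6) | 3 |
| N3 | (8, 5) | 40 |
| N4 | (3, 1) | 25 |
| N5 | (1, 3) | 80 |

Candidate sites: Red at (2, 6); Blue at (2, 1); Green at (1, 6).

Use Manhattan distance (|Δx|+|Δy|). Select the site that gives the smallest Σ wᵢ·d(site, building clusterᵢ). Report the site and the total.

Green, total 931 blocks

Total weighted distance at each candidate:
  Red (2, 6): total = 978
  Blue (2, 1): total = 1083
  Green (1, 6): total = 931
Minimum is at Green with total 931 blocks.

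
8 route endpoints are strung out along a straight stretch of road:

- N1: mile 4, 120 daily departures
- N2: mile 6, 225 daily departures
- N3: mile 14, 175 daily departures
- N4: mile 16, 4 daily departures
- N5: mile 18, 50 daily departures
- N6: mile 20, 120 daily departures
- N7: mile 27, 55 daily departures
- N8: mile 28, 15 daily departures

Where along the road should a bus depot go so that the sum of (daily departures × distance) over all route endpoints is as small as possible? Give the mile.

For a sum of weighted absolute distances on a line, the optimum is the weighted median (not the mean). Total weight W = 764; half-weight = 382.
Sort by position and accumulate weight:
  mile 4 (N1, w=120) → cum 120
  mile 6 (N2, w=225) → cum 345
  mile 14 (N3, w=175) → cum 520  ≥ 382 → median here
  mile 16 (N4, w=4) → cum 524
  mile 18 (N5, w=50) → cum 574
  mile 20 (N6, w=120) → cum 694
  mile 27 (N7, w=55) → cum 749
  mile 28 (N8, w=15) → cum 764
Optimal location: mile 14.

x = 14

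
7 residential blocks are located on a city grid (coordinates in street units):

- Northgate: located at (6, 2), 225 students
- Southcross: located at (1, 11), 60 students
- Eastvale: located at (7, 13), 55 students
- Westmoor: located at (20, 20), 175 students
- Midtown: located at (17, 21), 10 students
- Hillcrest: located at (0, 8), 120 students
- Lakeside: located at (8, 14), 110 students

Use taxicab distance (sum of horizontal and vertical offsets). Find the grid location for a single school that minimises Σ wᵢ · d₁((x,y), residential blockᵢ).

Manhattan distance separates: Σwᵢ(|x−xᵢ|+|y−yᵢ|) = Σwᵢ|x−xᵢ| + Σwᵢ|y−yᵢ|, so x and y are optimised independently as 1-D weighted medians.
Total weight W = 755; half = 377.5.
x-coordinate, sorted with cumulative weight:
  x=0 (Hillcrest, w=120) cum 120
  x=1 (Southcross, w=60) cum 180
  x=6 (Northgate, w=225) cum 405  ← median
  x=7 (Eastvale, w=55) cum 460
  x=8 (Lakeside, w=110) cum 570
  x=17 (Midtown, w=10) cum 580
  x=20 (Westmoor, w=175) cum 755
⇒ x* = 6
y-coordinate, sorted with cumulative weight:
  y=2 (Northgate, w=225) cum 225
  y=8 (Hillcrest, w=120) cum 345
  y=11 (Southcross, w=60) cum 405  ← median
  y=13 (Eastvale, w=55) cum 460
  y=14 (Lakeside, w=110) cum 570
  y=20 (Westmoor, w=175) cum 745
  y=21 (Midtown, w=10) cum 755
⇒ y* = 11

(6, 11)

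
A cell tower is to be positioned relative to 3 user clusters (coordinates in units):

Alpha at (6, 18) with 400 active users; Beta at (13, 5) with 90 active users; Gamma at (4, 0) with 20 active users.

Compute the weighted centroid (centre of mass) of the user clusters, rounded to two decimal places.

The minimiser of Σwᵢ‖p−pᵢ‖² is the weighted centroid p* = (Σwᵢpᵢ)/(Σwᵢ).
Σwᵢ = 510.
Σwᵢxᵢ = 400·6 + 90·13 + 20·4 = 3650.
Σwᵢyᵢ = 400·18 + 90·5 + 20·0 = 7650.
x* = 3650/510 = 7.16, y* = 7650/510 = 15.00.

(7.16, 15.00)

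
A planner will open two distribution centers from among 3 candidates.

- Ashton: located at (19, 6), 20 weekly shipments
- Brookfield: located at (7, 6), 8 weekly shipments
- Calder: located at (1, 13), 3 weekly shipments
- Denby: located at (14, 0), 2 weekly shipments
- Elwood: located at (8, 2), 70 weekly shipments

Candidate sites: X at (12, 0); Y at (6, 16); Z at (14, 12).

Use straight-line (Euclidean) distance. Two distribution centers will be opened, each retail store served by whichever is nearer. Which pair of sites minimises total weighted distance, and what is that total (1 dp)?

Evaluate every pair (each demand assigned to the nearer of the two):
  {X, Z}: total = 574.9
  {X, Y}: total = 581.4
  {Y, Z}: total = 1087.8
Best pair: {X, Z} with total 574.9.

{X, Z}, total 574.9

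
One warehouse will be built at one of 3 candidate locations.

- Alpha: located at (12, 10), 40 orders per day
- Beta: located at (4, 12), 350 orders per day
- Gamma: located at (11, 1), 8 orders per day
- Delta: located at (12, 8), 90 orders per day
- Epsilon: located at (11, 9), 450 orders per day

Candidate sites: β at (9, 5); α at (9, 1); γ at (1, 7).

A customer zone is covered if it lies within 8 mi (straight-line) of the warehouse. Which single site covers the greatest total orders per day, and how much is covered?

Coverage radius r = 8 mi; a point is covered iff (Δx)²+(Δy)² ≤ 8² = 64.
  β (9, 5): covers {Alpha, Gamma, Delta, Epsilon} → 588
  α (9, 1): covers {Gamma, Delta} → 98
  γ (1, 7): covers {Beta} → 350
Maximum coverage at β: 588 orders per day.

β, covering 588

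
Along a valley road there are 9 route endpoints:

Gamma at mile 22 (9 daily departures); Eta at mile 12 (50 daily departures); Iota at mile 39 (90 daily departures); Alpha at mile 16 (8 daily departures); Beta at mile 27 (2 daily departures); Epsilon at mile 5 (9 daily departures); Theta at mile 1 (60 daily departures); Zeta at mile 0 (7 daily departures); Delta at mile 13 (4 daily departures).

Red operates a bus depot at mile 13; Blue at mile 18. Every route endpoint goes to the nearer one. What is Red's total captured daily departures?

130

The indifferent point is the midpoint (13+18)/2 = 15.5; route endpoints left of it (closer to Red at 13) go to Red, those right go to Blue.
  Zeta at 0 (w=7) → Red
  Theta at 1 (w=60) → Red
  Epsilon at 5 (w=9) → Red
  Eta at 12 (w=50) → Red
  Delta at 13 (w=4) → Red
  Alpha at 16 (w=8) → Blue
  Gamma at 22 (w=9) → Blue
  Beta at 27 (w=2) → Blue
  Iota at 39 (w=90) → Blue
Red captures 130; Blue captures 109.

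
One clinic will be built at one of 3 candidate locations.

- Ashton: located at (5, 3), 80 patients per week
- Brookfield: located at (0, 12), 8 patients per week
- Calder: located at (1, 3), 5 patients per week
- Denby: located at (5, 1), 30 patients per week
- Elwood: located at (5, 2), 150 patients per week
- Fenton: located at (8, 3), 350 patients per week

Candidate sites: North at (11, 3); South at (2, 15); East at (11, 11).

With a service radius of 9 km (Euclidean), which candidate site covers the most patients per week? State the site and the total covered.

North, covering 610

Coverage radius r = 9 km; a point is covered iff (Δx)²+(Δy)² ≤ 9² = 81.
  North (11, 3): covers {Ashton, Denby, Elwood, Fenton} → 610
  South (2, 15): covers {Brookfield} → 8
  East (11, 11): covers {Fenton} → 350
Maximum coverage at North: 610 patients per week.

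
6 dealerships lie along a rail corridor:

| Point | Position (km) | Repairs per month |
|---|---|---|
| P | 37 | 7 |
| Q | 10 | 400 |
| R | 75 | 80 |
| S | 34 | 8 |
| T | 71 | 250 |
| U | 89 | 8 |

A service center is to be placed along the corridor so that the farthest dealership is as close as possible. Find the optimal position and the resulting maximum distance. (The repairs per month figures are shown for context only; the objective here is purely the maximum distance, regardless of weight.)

location 49.5, max distance 39.5

The 1-center on a line is the midpoint of the two extreme points: leftmost at 10, rightmost at 89.
Optimal location = (10 + 89)/2 = 49.5; maximum distance = (89 − 10)/2 = 39.5.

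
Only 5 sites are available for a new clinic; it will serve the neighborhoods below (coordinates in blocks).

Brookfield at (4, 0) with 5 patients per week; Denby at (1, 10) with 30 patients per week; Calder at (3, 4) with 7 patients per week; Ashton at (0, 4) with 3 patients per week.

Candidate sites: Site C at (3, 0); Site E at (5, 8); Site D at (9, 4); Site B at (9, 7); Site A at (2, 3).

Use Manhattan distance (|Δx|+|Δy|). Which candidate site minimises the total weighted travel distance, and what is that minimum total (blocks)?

Total weighted distance at each candidate:
  Site C (3, 0): total = 414
  Site E (5, 8): total = 294
  Site D (9, 4): total = 534
  Site B (9, 7): total = 489
  Site A (2, 3): total = 288
Minimum is at Site A with total 288 blocks.

Site A, total 288 blocks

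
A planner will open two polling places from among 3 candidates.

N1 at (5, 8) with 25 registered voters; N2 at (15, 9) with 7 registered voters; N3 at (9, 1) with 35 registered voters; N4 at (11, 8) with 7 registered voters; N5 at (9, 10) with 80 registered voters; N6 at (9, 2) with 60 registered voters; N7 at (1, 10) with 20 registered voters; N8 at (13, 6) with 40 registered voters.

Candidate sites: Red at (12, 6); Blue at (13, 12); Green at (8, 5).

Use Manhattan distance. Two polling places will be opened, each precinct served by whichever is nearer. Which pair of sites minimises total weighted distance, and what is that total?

Evaluate every pair (each demand assigned to the nearer of the two):
  {Red, Green}: total = 1388
  {Blue, Green}: total = 1602
  {Red, Blue}: total = 1781
Best pair: {Red, Green} with total 1388.

{Red, Green}, total 1388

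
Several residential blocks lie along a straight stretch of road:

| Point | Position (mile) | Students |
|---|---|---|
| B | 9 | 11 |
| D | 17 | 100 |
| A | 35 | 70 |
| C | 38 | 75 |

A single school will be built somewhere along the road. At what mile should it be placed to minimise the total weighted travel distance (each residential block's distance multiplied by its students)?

For a sum of weighted absolute distances on a line, the optimum is the weighted median (not the mean). Total weight W = 256; half-weight = 128.
Sort by position and accumulate weight:
  mile 9 (B, w=11) → cum 11
  mile 17 (D, w=100) → cum 111
  mile 35 (A, w=70) → cum 181  ≥ 128 → median here
  mile 38 (C, w=75) → cum 256
Optimal location: mile 35.

x = 35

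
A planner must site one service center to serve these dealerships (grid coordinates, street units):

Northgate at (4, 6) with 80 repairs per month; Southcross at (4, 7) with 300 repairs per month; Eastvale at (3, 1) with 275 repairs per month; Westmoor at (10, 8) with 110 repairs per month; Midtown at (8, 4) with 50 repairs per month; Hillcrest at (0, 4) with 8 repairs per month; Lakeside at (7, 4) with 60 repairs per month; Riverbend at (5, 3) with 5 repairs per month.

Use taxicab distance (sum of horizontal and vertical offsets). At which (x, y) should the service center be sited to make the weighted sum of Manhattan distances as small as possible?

(4, 6)

Manhattan distance separates: Σwᵢ(|x−xᵢ|+|y−yᵢ|) = Σwᵢ|x−xᵢ| + Σwᵢ|y−yᵢ|, so x and y are optimised independently as 1-D weighted medians.
Total weight W = 888; half = 444.
x-coordinate, sorted with cumulative weight:
  x=0 (Hillcrest, w=8) cum 8
  x=3 (Eastvale, w=275) cum 283
  x=4 (Northgate, w=80) cum 363
  x=4 (Southcross, w=300) cum 663  ← median
  x=5 (Riverbend, w=5) cum 668
  x=7 (Lakeside, w=60) cum 728
  x=8 (Midtown, w=50) cum 778
  x=10 (Westmoor, w=110) cum 888
⇒ x* = 4
y-coordinate, sorted with cumulative weight:
  y=1 (Eastvale, w=275) cum 275
  y=3 (Riverbend, w=5) cum 280
  y=4 (Midtown, w=50) cum 330
  y=4 (Hillcrest, w=8) cum 338
  y=4 (Lakeside, w=60) cum 398
  y=6 (Northgate, w=80) cum 478  ← median
  y=7 (Southcross, w=300) cum 778
  y=8 (Westmoor, w=110) cum 888
⇒ y* = 6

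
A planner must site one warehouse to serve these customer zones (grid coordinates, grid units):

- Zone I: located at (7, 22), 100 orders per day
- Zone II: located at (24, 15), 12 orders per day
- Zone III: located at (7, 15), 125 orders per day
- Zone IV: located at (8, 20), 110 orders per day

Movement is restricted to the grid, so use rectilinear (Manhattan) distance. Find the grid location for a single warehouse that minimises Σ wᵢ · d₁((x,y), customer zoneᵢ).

(7, 20)

Manhattan distance separates: Σwᵢ(|x−xᵢ|+|y−yᵢ|) = Σwᵢ|x−xᵢ| + Σwᵢ|y−yᵢ|, so x and y are optimised independently as 1-D weighted medians.
Total weight W = 347; half = 173.5.
x-coordinate, sorted with cumulative weight:
  x=7 (Zone I, w=100) cum 100
  x=7 (Zone III, w=125) cum 225  ← median
  x=8 (Zone IV, w=110) cum 335
  x=24 (Zone II, w=12) cum 347
⇒ x* = 7
y-coordinate, sorted with cumulative weight:
  y=15 (Zone II, w=12) cum 12
  y=15 (Zone III, w=125) cum 137
  y=20 (Zone IV, w=110) cum 247  ← median
  y=22 (Zone I, w=100) cum 347
⇒ y* = 20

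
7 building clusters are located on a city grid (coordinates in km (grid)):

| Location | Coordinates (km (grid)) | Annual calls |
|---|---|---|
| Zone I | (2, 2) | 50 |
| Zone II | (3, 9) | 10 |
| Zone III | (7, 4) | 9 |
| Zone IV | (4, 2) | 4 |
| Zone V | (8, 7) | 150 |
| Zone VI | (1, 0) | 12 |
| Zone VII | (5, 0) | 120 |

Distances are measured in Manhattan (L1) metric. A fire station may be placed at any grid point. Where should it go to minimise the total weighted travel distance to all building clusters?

Manhattan distance separates: Σwᵢ(|x−xᵢ|+|y−yᵢ|) = Σwᵢ|x−xᵢ| + Σwᵢ|y−yᵢ|, so x and y are optimised independently as 1-D weighted medians.
Total weight W = 355; half = 177.5.
x-coordinate, sorted with cumulative weight:
  x=1 (Zone VI, w=12) cum 12
  x=2 (Zone I, w=50) cum 62
  x=3 (Zone II, w=10) cum 72
  x=4 (Zone IV, w=4) cum 76
  x=5 (Zone VII, w=120) cum 196  ← median
  x=7 (Zone III, w=9) cum 205
  x=8 (Zone V, w=150) cum 355
⇒ x* = 5
y-coordinate, sorted with cumulative weight:
  y=0 (Zone VI, w=12) cum 12
  y=0 (Zone VII, w=120) cum 132
  y=2 (Zone I, w=50) cum 182  ← median
  y=2 (Zone IV, w=4) cum 186
  y=4 (Zone III, w=9) cum 195
  y=7 (Zone V, w=150) cum 345
  y=9 (Zone II, w=10) cum 355
⇒ y* = 2

(5, 2)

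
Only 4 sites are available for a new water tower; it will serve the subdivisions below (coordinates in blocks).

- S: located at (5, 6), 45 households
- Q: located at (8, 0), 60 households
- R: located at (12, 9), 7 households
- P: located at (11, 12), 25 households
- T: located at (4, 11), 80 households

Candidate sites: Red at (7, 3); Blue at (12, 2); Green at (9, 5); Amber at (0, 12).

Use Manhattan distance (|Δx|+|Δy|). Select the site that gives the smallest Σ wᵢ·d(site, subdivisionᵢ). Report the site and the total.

Green, total 1739 blocks

Total weighted distance at each candidate:
  Red (7, 3): total = 1747
  Blue (12, 2): total = 2539
  Green (9, 5): total = 1739
  Amber (0, 12): total = 2475
Minimum is at Green with total 1739 blocks.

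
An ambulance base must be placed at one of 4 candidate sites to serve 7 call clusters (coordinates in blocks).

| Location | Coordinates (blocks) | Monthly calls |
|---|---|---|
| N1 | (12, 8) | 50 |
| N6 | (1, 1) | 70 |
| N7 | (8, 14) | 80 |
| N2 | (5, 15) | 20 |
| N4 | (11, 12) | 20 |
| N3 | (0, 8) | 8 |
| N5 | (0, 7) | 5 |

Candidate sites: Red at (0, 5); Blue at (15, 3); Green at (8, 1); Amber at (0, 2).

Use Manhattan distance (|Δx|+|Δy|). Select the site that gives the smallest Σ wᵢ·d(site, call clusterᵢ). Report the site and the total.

Total weighted distance at each candidate:
  Red (0, 5): total = 3154
  Blue (15, 3): total = 3915
  Green (8, 1): total = 2890
  Amber (0, 2): total = 3493
Minimum is at Green with total 2890 blocks.

Green, total 2890 blocks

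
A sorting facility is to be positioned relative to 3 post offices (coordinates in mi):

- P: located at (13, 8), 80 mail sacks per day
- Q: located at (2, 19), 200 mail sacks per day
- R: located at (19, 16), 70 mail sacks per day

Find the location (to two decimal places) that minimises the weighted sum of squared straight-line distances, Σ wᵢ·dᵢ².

(7.91, 15.89)

The minimiser of Σwᵢ‖p−pᵢ‖² is the weighted centroid p* = (Σwᵢpᵢ)/(Σwᵢ).
Σwᵢ = 350.
Σwᵢxᵢ = 80·13 + 200·2 + 70·19 = 2770.
Σwᵢyᵢ = 80·8 + 200·19 + 70·16 = 5560.
x* = 2770/350 = 7.91, y* = 5560/350 = 15.89.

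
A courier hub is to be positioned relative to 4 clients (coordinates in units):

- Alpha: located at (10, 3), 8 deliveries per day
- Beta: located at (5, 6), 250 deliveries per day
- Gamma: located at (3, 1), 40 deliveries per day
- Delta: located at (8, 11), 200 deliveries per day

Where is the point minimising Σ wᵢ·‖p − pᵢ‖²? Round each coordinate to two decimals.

The minimiser of Σwᵢ‖p−pᵢ‖² is the weighted centroid p* = (Σwᵢpᵢ)/(Σwᵢ).
Σwᵢ = 498.
Σwᵢxᵢ = 8·10 + 250·5 + 40·3 + 200·8 = 3050.
Σwᵢyᵢ = 8·3 + 250·6 + 40·1 + 200·11 = 3764.
x* = 3050/498 = 6.12, y* = 3764/498 = 7.56.

(6.12, 7.56)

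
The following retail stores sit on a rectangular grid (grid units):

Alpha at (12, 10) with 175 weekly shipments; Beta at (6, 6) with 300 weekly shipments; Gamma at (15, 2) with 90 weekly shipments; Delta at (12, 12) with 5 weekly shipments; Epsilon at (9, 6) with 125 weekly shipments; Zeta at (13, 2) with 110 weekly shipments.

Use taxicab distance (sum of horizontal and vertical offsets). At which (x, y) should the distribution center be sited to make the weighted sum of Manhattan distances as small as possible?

(9, 6)

Manhattan distance separates: Σwᵢ(|x−xᵢ|+|y−yᵢ|) = Σwᵢ|x−xᵢ| + Σwᵢ|y−yᵢ|, so x and y are optimised independently as 1-D weighted medians.
Total weight W = 805; half = 402.5.
x-coordinate, sorted with cumulative weight:
  x=6 (Beta, w=300) cum 300
  x=9 (Epsilon, w=125) cum 425  ← median
  x=12 (Alpha, w=175) cum 600
  x=12 (Delta, w=5) cum 605
  x=13 (Zeta, w=110) cum 715
  x=15 (Gamma, w=90) cum 805
⇒ x* = 9
y-coordinate, sorted with cumulative weight:
  y=2 (Gamma, w=90) cum 90
  y=2 (Zeta, w=110) cum 200
  y=6 (Beta, w=300) cum 500  ← median
  y=6 (Epsilon, w=125) cum 625
  y=10 (Alpha, w=175) cum 800
  y=12 (Delta, w=5) cum 805
⇒ y* = 6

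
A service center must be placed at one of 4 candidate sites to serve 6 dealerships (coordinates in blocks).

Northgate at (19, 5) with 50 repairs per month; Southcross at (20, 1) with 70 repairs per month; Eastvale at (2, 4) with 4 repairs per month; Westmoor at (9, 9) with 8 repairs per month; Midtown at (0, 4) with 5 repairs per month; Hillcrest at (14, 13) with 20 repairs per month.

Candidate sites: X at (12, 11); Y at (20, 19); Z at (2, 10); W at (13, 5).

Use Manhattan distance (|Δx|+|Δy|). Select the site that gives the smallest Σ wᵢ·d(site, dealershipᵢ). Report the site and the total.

Total weighted distance at each candidate:
  X (12, 11): total = 2193
  Y (20, 19): total = 2725
  Z (2, 10): total = 3418
  W (13, 5): total = 1432
Minimum is at W with total 1432 blocks.

W, total 1432 blocks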